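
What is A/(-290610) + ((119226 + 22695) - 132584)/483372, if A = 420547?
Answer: -11142623273/7804040940 ≈ -1.4278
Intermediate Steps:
A/(-290610) + ((119226 + 22695) - 132584)/483372 = 420547/(-290610) + ((119226 + 22695) - 132584)/483372 = 420547*(-1/290610) + (141921 - 132584)*(1/483372) = -420547/290610 + 9337*(1/483372) = -420547/290610 + 9337/483372 = -11142623273/7804040940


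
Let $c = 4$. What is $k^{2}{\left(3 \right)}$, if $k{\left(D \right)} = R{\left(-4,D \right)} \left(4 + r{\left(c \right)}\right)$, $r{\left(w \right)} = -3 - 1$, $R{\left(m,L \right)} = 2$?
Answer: $0$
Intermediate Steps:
$r{\left(w \right)} = -4$
$k{\left(D \right)} = 0$ ($k{\left(D \right)} = 2 \left(4 - 4\right) = 2 \cdot 0 = 0$)
$k^{2}{\left(3 \right)} = 0^{2} = 0$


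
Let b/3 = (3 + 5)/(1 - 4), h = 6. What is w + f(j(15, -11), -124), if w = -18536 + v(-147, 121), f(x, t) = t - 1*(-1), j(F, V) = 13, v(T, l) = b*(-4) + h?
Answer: -18621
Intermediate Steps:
b = -8 (b = 3*((3 + 5)/(1 - 4)) = 3*(8/(-3)) = 3*(8*(-⅓)) = 3*(-8/3) = -8)
v(T, l) = 38 (v(T, l) = -8*(-4) + 6 = 32 + 6 = 38)
f(x, t) = 1 + t (f(x, t) = t + 1 = 1 + t)
w = -18498 (w = -18536 + 38 = -18498)
w + f(j(15, -11), -124) = -18498 + (1 - 124) = -18498 - 123 = -18621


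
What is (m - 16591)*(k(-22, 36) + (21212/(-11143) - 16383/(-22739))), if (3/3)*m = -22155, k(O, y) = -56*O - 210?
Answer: -10021857013734270/253380677 ≈ -3.9553e+7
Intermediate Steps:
k(O, y) = -210 - 56*O
m = -22155
(m - 16591)*(k(-22, 36) + (21212/(-11143) - 16383/(-22739))) = (-22155 - 16591)*((-210 - 56*(-22)) + (21212/(-11143) - 16383/(-22739))) = -38746*((-210 + 1232) + (21212*(-1/11143) - 16383*(-1/22739))) = -38746*(1022 + (-21212/11143 + 16383/22739)) = -38746*(1022 - 299783899/253380677) = -38746*258655267995/253380677 = -10021857013734270/253380677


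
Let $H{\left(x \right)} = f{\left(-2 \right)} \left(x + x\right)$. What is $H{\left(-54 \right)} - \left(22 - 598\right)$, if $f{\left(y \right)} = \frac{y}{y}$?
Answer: $468$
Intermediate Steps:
$f{\left(y \right)} = 1$
$H{\left(x \right)} = 2 x$ ($H{\left(x \right)} = 1 \left(x + x\right) = 1 \cdot 2 x = 2 x$)
$H{\left(-54 \right)} - \left(22 - 598\right) = 2 \left(-54\right) - \left(22 - 598\right) = -108 - \left(22 - 598\right) = -108 - -576 = -108 + 576 = 468$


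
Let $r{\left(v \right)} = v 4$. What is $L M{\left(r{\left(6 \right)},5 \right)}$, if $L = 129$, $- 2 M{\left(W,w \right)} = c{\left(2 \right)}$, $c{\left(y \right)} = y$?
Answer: $-129$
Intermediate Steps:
$r{\left(v \right)} = 4 v$
$M{\left(W,w \right)} = -1$ ($M{\left(W,w \right)} = \left(- \frac{1}{2}\right) 2 = -1$)
$L M{\left(r{\left(6 \right)},5 \right)} = 129 \left(-1\right) = -129$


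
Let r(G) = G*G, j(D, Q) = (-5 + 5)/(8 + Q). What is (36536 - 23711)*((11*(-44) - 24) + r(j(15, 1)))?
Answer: -6515100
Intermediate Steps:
j(D, Q) = 0 (j(D, Q) = 0/(8 + Q) = 0)
r(G) = G**2
(36536 - 23711)*((11*(-44) - 24) + r(j(15, 1))) = (36536 - 23711)*((11*(-44) - 24) + 0**2) = 12825*((-484 - 24) + 0) = 12825*(-508 + 0) = 12825*(-508) = -6515100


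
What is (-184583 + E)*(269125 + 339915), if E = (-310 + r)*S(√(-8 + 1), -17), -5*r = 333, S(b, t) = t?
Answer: -108519234432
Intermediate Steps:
r = -333/5 (r = -⅕*333 = -333/5 ≈ -66.600)
E = 32011/5 (E = (-310 - 333/5)*(-17) = -1883/5*(-17) = 32011/5 ≈ 6402.2)
(-184583 + E)*(269125 + 339915) = (-184583 + 32011/5)*(269125 + 339915) = -890904/5*609040 = -108519234432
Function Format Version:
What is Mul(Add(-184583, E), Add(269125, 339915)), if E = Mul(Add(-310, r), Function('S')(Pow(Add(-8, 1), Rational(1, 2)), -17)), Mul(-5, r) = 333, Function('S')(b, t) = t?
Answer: -108519234432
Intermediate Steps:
r = Rational(-333, 5) (r = Mul(Rational(-1, 5), 333) = Rational(-333, 5) ≈ -66.600)
E = Rational(32011, 5) (E = Mul(Add(-310, Rational(-333, 5)), -17) = Mul(Rational(-1883, 5), -17) = Rational(32011, 5) ≈ 6402.2)
Mul(Add(-184583, E), Add(269125, 339915)) = Mul(Add(-184583, Rational(32011, 5)), Add(269125, 339915)) = Mul(Rational(-890904, 5), 609040) = -108519234432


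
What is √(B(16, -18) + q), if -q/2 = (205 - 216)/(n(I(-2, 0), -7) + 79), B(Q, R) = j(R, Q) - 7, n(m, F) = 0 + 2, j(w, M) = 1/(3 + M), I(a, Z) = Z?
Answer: I*√195206/171 ≈ 2.5837*I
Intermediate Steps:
n(m, F) = 2
B(Q, R) = -7 + 1/(3 + Q) (B(Q, R) = 1/(3 + Q) - 7 = -7 + 1/(3 + Q))
q = 22/81 (q = -2*(205 - 216)/(2 + 79) = -(-22)/81 = -2*(-11/81) = 22/81 ≈ 0.27161)
√(B(16, -18) + q) = √((-20 - 7*16)/(3 + 16) + 22/81) = √((-20 - 112)/19 + 22/81) = √((1/19)*(-132) + 22/81) = √(-132/19 + 22/81) = √(-10274/1539) = I*√195206/171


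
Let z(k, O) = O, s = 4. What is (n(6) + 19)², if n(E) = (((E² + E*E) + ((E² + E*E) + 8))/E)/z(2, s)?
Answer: 5776/9 ≈ 641.78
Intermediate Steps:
n(E) = (8 + 4*E²)/(4*E) (n(E) = (((E² + E*E) + ((E² + E*E) + 8))/E)/4 = (((E² + E²) + ((E² + E²) + 8))/E)*(¼) = ((2*E² + (2*E² + 8))/E)*(¼) = ((2*E² + (8 + 2*E²))/E)*(¼) = ((8 + 4*E²)/E)*(¼) = (8 + 4*E²)/(4*E))
(n(6) + 19)² = ((6 + 2/6) + 19)² = ((6 + 2*(⅙)) + 19)² = ((6 + ⅓) + 19)² = (19/3 + 19)² = (76/3)² = 5776/9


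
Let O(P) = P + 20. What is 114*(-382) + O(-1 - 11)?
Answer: -43540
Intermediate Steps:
O(P) = 20 + P
114*(-382) + O(-1 - 11) = 114*(-382) + (20 + (-1 - 11)) = -43548 + (20 - 12) = -43548 + 8 = -43540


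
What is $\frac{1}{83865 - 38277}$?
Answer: $\frac{1}{45588} \approx 2.1936 \cdot 10^{-5}$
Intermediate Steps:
$\frac{1}{83865 - 38277} = \frac{1}{45588}$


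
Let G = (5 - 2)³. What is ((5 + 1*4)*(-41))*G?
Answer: -9963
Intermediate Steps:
G = 27 (G = 3³ = 27)
((5 + 1*4)*(-41))*G = ((5 + 1*4)*(-41))*27 = ((5 + 4)*(-41))*27 = (9*(-41))*27 = -369*27 = -9963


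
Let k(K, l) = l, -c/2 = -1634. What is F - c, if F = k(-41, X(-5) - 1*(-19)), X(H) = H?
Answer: -3254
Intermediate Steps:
c = 3268 (c = -2*(-1634) = 3268)
F = 14 (F = -5 - 1*(-19) = -5 + 19 = 14)
F - c = 14 - 1*3268 = 14 - 3268 = -3254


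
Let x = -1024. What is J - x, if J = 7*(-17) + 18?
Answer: 923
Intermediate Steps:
J = -101 (J = -119 + 18 = -101)
J - x = -101 - 1*(-1024) = -101 + 1024 = 923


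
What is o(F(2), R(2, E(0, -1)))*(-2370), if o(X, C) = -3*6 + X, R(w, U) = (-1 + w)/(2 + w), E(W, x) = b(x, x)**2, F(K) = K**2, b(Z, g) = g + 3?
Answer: 33180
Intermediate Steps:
b(Z, g) = 3 + g
E(W, x) = (3 + x)**2
R(w, U) = (-1 + w)/(2 + w)
o(X, C) = -18 + X
o(F(2), R(2, E(0, -1)))*(-2370) = (-18 + 2**2)*(-2370) = (-18 + 4)*(-2370) = -14*(-2370) = 33180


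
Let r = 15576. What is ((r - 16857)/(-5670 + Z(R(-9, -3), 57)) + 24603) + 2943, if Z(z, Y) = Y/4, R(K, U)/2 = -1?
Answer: 207726094/7541 ≈ 27546.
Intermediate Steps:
R(K, U) = -2 (R(K, U) = 2*(-1) = -2)
Z(z, Y) = Y/4 (Z(z, Y) = Y*(¼) = Y/4)
((r - 16857)/(-5670 + Z(R(-9, -3), 57)) + 24603) + 2943 = ((15576 - 16857)/(-5670 + (¼)*57) + 24603) + 2943 = (-1281/(-5670 + 57/4) + 24603) + 2943 = (-1281/(-22623/4) + 24603) + 2943 = (-1281*(-4/22623) + 24603) + 2943 = (1708/7541 + 24603) + 2943 = 185532931/7541 + 2943 = 207726094/7541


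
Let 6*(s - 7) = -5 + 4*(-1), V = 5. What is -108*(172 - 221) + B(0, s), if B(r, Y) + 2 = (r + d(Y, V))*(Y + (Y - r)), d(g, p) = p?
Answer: 5345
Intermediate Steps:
s = 11/2 (s = 7 + (-5 + 4*(-1))/6 = 7 + (-5 - 4)/6 = 7 + (1/6)*(-9) = 7 - 3/2 = 11/2 ≈ 5.5000)
B(r, Y) = -2 + (5 + r)*(-r + 2*Y) (B(r, Y) = -2 + (r + 5)*(Y + (Y - r)) = -2 + (5 + r)*(-r + 2*Y))
-108*(172 - 221) + B(0, s) = -108*(172 - 221) + (-2 - 1*0**2 - 5*0 + 10*(11/2) + 2*(11/2)*0) = -108*(-49) + (-2 - 1*0 + 0 + 55 + 0) = 5292 + (-2 + 0 + 0 + 55 + 0) = 5292 + 53 = 5345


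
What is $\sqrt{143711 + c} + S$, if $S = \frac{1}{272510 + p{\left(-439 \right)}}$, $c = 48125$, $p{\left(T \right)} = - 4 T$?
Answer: $\frac{1}{274266} + 2 \sqrt{47959} \approx 437.99$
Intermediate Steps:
$S = \frac{1}{274266}$ ($S = \frac{1}{272510 - -1756} = \frac{1}{272510 + 1756} = \frac{1}{274266} \approx 3.6461 \cdot 10^{-6}$)
$\sqrt{143711 + c} + S = \sqrt{143711 + 48125} + \frac{1}{274266} = \sqrt{191836} + \frac{1}{274266} = 2 \sqrt{47959} + \frac{1}{274266} = \frac{1}{274266} + 2 \sqrt{47959}$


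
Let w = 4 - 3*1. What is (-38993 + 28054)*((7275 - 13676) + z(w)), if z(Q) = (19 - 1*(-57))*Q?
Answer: 69189175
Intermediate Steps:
w = 1 (w = 4 - 3 = 1)
z(Q) = 76*Q (z(Q) = (19 + 57)*Q = 76*Q)
(-38993 + 28054)*((7275 - 13676) + z(w)) = (-38993 + 28054)*((7275 - 13676) + 76*1) = -10939*(-6401 + 76) = -10939*(-6325) = 69189175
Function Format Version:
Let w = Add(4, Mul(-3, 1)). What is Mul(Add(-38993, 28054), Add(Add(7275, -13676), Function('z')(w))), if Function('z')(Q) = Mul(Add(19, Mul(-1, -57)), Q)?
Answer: 69189175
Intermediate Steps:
w = 1 (w = Add(4, -3) = 1)
Function('z')(Q) = Mul(76, Q) (Function('z')(Q) = Mul(Add(19, 57), Q) = Mul(76, Q))
Mul(Add(-38993, 28054), Add(Add(7275, -13676), Function('z')(w))) = Mul(Add(-38993, 28054), Add(Add(7275, -13676), Mul(76, 1))) = Mul(-10939, Add(-6401, 76)) = Mul(-10939, -6325) = 69189175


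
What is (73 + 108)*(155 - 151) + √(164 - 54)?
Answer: 724 + √110 ≈ 734.49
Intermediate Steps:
(73 + 108)*(155 - 151) + √(164 - 54) = 181*4 + √110 = 724 + √110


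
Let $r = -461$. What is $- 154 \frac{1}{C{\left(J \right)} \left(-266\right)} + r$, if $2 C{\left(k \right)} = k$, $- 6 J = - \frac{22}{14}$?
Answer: $- \frac{8675}{19} \approx -456.58$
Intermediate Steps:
$J = \frac{11}{42}$ ($J = - \frac{\left(-22\right) \frac{1}{14}}{6} = \left(- \frac{1}{6}\right) \left(- \frac{11}{7}\right) = \frac{11}{42} \approx 0.2619$)
$C{\left(k \right)} = \frac{k}{2}$
$- 154 \frac{1}{C{\left(J \right)} \left(-266\right)} + r = - 154 \frac{1}{\frac{1}{2} \cdot \frac{11}{42} \left(-266\right)} - 461 = - 154 \frac{1}{\frac{11}{84}} \left(- \frac{1}{266}\right) - 461 = - 154 \cdot \frac{84}{11} \left(- \frac{1}{266}\right) - 461 = \left(-154\right) \left(- \frac{6}{209}\right) - 461 = \frac{84}{19} - 461 = - \frac{8675}{19}$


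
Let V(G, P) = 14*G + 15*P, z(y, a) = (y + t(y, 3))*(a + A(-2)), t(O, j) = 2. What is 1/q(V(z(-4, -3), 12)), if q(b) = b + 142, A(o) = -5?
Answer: 1/546 ≈ 0.0018315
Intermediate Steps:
z(y, a) = (-5 + a)*(2 + y) (z(y, a) = (y + 2)*(a - 5) = (2 + y)*(-5 + a) = (-5 + a)*(2 + y))
q(b) = 142 + b
1/q(V(z(-4, -3), 12)) = 1/(142 + (14*(-10 - 5*(-4) + 2*(-3) - 3*(-4)) + 15*12)) = 1/(142 + (14*(-10 + 20 - 6 + 12) + 180)) = 1/(142 + (14*16 + 180)) = 1/(142 + (224 + 180)) = 1/(142 + 404) = 1/546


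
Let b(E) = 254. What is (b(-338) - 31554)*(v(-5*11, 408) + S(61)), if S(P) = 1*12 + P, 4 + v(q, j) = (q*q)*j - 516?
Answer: -38616468900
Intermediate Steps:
v(q, j) = -520 + j*q² (v(q, j) = -4 + ((q*q)*j - 516) = -4 + (q²*j - 516) = -4 + (j*q² - 516) = -4 + (-516 + j*q²) = -520 + j*q²)
S(P) = 12 + P
(b(-338) - 31554)*(v(-5*11, 408) + S(61)) = (254 - 31554)*((-520 + 408*(-5*11)²) + (12 + 61)) = -31300*((-520 + 408*(-55)²) + 73) = -31300*((-520 + 408*3025) + 73) = -31300*((-520 + 1234200) + 73) = -31300*(1233680 + 73) = -31300*1233753 = -38616468900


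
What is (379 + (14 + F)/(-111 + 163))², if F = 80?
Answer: 98029801/676 ≈ 1.4501e+5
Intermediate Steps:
(379 + (14 + F)/(-111 + 163))² = (379 + (14 + 80)/(-111 + 163))² = (379 + 94/52)² = (379 + 94*(1/52))² = (379 + 47/26)² = (9901/26)² = 98029801/676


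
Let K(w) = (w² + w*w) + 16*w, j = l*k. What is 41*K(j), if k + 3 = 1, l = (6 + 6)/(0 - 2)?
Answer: 19680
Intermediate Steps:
l = -6 (l = 12/(-2) = 12*(-½) = -6)
k = -2 (k = -3 + 1 = -2)
j = 12 (j = -6*(-2) = 12)
K(w) = 2*w² + 16*w (K(w) = (w² + w²) + 16*w = 2*w² + 16*w)
41*K(j) = 41*(2*12*(8 + 12)) = 41*(2*12*20) = 41*480 = 19680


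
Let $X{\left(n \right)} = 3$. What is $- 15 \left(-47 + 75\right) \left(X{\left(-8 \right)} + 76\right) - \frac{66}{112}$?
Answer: $- \frac{1858113}{56} \approx -33181.0$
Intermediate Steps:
$- 15 \left(-47 + 75\right) \left(X{\left(-8 \right)} + 76\right) - \frac{66}{112} = - 15 \left(-47 + 75\right) \left(3 + 76\right) - \frac{66}{112} = - 15 \cdot 28 \cdot 79 - \frac{33}{56} = \left(-15\right) 2212 - \frac{33}{56} = -33180 - \frac{33}{56} = - \frac{1858113}{56}$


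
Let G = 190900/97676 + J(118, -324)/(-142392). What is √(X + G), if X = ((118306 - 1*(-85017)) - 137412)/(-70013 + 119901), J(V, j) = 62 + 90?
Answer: √96220695667029143260622034/5420752516632 ≈ 1.8096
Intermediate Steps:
J(V, j) = 152
G = 848993314/434633781 (G = 190900/97676 + 152/(-142392) = 190900*(1/97676) + 152*(-1/142392) = 47725/24419 - 19/17799 = 848993314/434633781 ≈ 1.9534)
X = 65911/49888 (X = ((118306 + 85017) - 137412)/49888 = (203323 - 137412)*(1/49888) = 65911*(1/49888) = 65911/49888 ≈ 1.3212)
√(X + G) = √(65911/49888 + 848993314/434633781) = √(71001725588323/21683010066528) = √96220695667029143260622034/5420752516632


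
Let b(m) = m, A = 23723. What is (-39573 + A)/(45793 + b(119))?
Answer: -7925/22956 ≈ -0.34523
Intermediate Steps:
(-39573 + A)/(45793 + b(119)) = (-39573 + 23723)/(45793 + 119) = -15850/45912 = -15850*1/45912 = -7925/22956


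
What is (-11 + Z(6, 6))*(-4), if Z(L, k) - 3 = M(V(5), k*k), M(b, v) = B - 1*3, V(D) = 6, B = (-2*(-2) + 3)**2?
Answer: -152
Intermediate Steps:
B = 49 (B = (4 + 3)**2 = 7**2 = 49)
M(b, v) = 46 (M(b, v) = 49 - 1*3 = 49 - 3 = 46)
Z(L, k) = 49 (Z(L, k) = 3 + 46 = 49)
(-11 + Z(6, 6))*(-4) = (-11 + 49)*(-4) = 38*(-4) = -152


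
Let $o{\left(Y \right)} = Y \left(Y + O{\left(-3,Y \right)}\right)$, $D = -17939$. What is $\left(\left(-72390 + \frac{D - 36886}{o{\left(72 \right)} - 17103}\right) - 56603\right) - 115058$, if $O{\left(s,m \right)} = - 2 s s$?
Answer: $- \frac{215005276}{881} \approx -2.4405 \cdot 10^{5}$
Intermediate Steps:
$O{\left(s,m \right)} = - 2 s^{2}$
$o{\left(Y \right)} = Y \left(-18 + Y\right)$ ($o{\left(Y \right)} = Y \left(Y - 2 \left(-3\right)^{2}\right) = Y \left(Y - 18\right) = Y \left(-18 + Y\right)$)
$\left(\left(-72390 + \frac{D - 36886}{o{\left(72 \right)} - 17103}\right) - 56603\right) - 115058 = \left(\left(-72390 + \frac{-17939 - 36886}{72 \left(-18 + 72\right) - 17103}\right) - 56603\right) - 115058 = \left(\left(-72390 - \frac{54825}{72 \cdot 54 - 17103}\right) - 56603\right) - 115058 = \left(\left(-72390 - \frac{54825}{3888 - 17103}\right) - 56603\right) - 115058 = \left(\left(-72390 - \frac{54825}{-13215}\right) - 56603\right) - 115058 = \left(\left(-72390 - - \frac{3655}{881}\right) - 56603\right) - 115058 = \left(\left(-72390 + \frac{3655}{881}\right) - 56603\right) - 115058 = \left(- \frac{63771935}{881} - 56603\right) - 115058 = - \frac{113639178}{881} - 115058 = - \frac{215005276}{881}$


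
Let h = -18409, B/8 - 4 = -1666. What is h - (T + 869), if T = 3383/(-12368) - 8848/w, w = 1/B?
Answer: -1455247149865/12368 ≈ -1.1766e+8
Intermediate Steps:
B = -13296 (B = 32 + 8*(-1666) = 32 - 13328 = -13296)
w = -1/13296 (w = 1/(-13296) = -1/13296 ≈ -7.5211e-5)
T = 1455008719561/12368 (T = 3383/(-12368) - 8848/(-1/13296) = 3383*(-1/12368) - 8848*(-13296) = -3383/12368 + 117643008 = 1455008719561/12368 ≈ 1.1764e+8)
h - (T + 869) = -18409 - (1455008719561/12368 + 869) = -18409 - 1*1455019467353/12368 = -18409 - 1455019467353/12368 = -1455247149865/12368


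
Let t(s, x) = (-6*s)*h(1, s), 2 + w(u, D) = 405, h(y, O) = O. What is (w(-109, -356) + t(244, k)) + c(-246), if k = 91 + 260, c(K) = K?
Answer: -357059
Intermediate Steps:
k = 351
w(u, D) = 403 (w(u, D) = -2 + 405 = 403)
t(s, x) = -6*s² (t(s, x) = (-6*s)*s = -6*s²)
(w(-109, -356) + t(244, k)) + c(-246) = (403 - 6*244²) - 246 = (403 - 6*59536) - 246 = (403 - 357216) - 246 = -356813 - 246 = -357059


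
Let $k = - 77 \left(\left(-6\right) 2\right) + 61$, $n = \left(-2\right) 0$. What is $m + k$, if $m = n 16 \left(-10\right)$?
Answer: $985$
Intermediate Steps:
$n = 0$
$m = 0$ ($m = 0 \cdot 16 \left(-10\right) = 0 \left(-10\right) = 0$)
$k = 985$ ($k = \left(-77\right) \left(-12\right) + 61 = 924 + 61 = 985$)
$m + k = 0 + 985 = 985$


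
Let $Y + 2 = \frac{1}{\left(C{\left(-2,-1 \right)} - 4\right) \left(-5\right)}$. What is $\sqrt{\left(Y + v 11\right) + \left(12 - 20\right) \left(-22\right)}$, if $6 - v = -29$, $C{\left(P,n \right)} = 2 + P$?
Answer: $\frac{\sqrt{55905}}{10} \approx 23.644$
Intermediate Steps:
$v = 35$ ($v = 6 - -29 = 6 + 29 = 35$)
$Y = - \frac{39}{20}$ ($Y = -2 + \frac{1}{\left(\left(2 - 2\right) - 4\right) \left(-5\right)} = -2 + \frac{1}{\left(0 - 4\right) \left(-5\right)} = -2 + \frac{1}{\left(-4\right) \left(-5\right)} = -2 + \frac{1}{20} = - \frac{39}{20} \approx -1.95$)
$\sqrt{\left(Y + v 11\right) + \left(12 - 20\right) \left(-22\right)} = \sqrt{\left(- \frac{39}{20} + 35 \cdot 11\right) + \left(12 - 20\right) \left(-22\right)} = \sqrt{\left(- \frac{39}{20} + 385\right) - -176} = \sqrt{\frac{7661}{20} + 176} = \sqrt{\frac{11181}{20}} = \frac{\sqrt{55905}}{10}$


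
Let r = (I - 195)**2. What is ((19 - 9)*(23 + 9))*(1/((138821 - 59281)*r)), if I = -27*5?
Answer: 4/108273825 ≈ 3.6943e-8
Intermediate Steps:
I = -135
r = 108900 (r = (-135 - 195)**2 = (-330)**2 = 108900)
((19 - 9)*(23 + 9))*(1/((138821 - 59281)*r)) = ((19 - 9)*(23 + 9))*(1/((138821 - 59281)*108900)) = (10*32)*((1/108900)/79540) = 320*((1/79540)*(1/108900)) = 320*(1/8661906000) = 4/108273825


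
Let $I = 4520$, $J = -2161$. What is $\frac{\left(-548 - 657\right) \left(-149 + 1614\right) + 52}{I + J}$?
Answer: $- \frac{1765273}{2359} \approx -748.31$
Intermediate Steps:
$\frac{\left(-548 - 657\right) \left(-149 + 1614\right) + 52}{I + J} = \frac{\left(-548 - 657\right) \left(-149 + 1614\right) + 52}{4520 - 2161} = \frac{\left(-1205\right) 1465 + 52}{2359} = \left(-1765325 + 52\right) \frac{1}{2359} = \left(-1765273\right) \frac{1}{2359} = - \frac{1765273}{2359}$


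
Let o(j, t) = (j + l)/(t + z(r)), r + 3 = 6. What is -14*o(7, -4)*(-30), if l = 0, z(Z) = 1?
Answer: -980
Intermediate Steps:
r = 3 (r = -3 + 6 = 3)
o(j, t) = j/(1 + t) (o(j, t) = (j + 0)/(t + 1) = j/(1 + t))
-14*o(7, -4)*(-30) = -98/(1 - 4)*(-30) = -98/(-3)*(-30) = -98*(-1)/3*(-30) = -14*(-7/3)*(-30) = (98/3)*(-30) = -980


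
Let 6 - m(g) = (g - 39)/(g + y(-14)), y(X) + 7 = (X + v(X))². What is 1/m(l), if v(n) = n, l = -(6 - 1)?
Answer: 193/1169 ≈ 0.16510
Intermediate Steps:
l = -5 (l = -1*5 = -5)
y(X) = -7 + 4*X² (y(X) = -7 + (X + X)² = -7 + (2*X)² = -7 + 4*X²)
m(g) = 6 - (-39 + g)/(777 + g) (m(g) = 6 - (g - 39)/(g + (-7 + 4*(-14)²)) = 6 - (-39 + g)/(g + (-7 + 4*196)) = 6 - (-39 + g)/(g + (-7 + 784)) = 6 - (-39 + g)/(g + 777) = 6 - (-39 + g)/(777 + g))
1/m(l) = 1/((4701 + 5*(-5))/(777 - 5)) = 1/((4701 - 25)/772) = 1/((1/772)*4676) = 1/(1169/193) = 193/1169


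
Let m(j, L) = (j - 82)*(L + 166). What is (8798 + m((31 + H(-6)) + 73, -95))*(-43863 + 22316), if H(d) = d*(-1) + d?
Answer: -223226920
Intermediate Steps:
H(d) = 0 (H(d) = -d + d = 0)
m(j, L) = (-82 + j)*(166 + L)
(8798 + m((31 + H(-6)) + 73, -95))*(-43863 + 22316) = (8798 + (-13612 - 82*(-95) + 166*((31 + 0) + 73) - 95*((31 + 0) + 73)))*(-43863 + 22316) = (8798 + (-13612 + 7790 + 166*(31 + 73) - 95*(31 + 73)))*(-21547) = (8798 + (-13612 + 7790 + 166*104 - 95*104))*(-21547) = (8798 + (-13612 + 7790 + 17264 - 9880))*(-21547) = (8798 + 1562)*(-21547) = 10360*(-21547) = -223226920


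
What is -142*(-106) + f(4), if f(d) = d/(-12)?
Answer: 45155/3 ≈ 15052.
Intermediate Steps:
f(d) = -d/12 (f(d) = d*(-1/12) = -d/12)
-142*(-106) + f(4) = -142*(-106) - 1/12*4 = 15052 - ⅓ = 45155/3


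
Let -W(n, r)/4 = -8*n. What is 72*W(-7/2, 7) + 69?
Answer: -7995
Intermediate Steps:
W(n, r) = 32*n (W(n, r) = -(-32)*n = 32*n)
72*W(-7/2, 7) + 69 = 72*(32*(-7/2)) + 69 = 72*(-112) + 69 = -8064 + 69 = -7995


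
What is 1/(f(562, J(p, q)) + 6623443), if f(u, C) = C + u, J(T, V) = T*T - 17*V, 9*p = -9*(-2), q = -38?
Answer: 1/6624655 ≈ 1.5095e-7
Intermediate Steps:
p = 2 (p = (-9*(-2))/9 = (⅑)*18 = 2)
J(T, V) = T² - 17*V
1/(f(562, J(p, q)) + 6623443) = 1/(((2² - 17*(-38)) + 562) + 6623443) = 1/(((4 + 646) + 562) + 6623443) = 1/((650 + 562) + 6623443) = 1/(1212 + 6623443) = 1/6624655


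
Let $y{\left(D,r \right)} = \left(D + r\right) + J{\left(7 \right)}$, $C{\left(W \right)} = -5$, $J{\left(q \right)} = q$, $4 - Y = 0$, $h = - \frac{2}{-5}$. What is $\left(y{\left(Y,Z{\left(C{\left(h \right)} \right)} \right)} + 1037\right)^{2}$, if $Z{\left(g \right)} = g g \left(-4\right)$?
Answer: $898704$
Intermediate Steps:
$h = \frac{2}{5}$ ($h = \left(-2\right) \left(- \frac{1}{5}\right) = \frac{2}{5} \approx 0.4$)
$Y = 4$ ($Y = 4 - 0 = 4 + 0 = 4$)
$Z{\left(g \right)} = - 4 g^{2}$ ($Z{\left(g \right)} = g^{2} \left(-4\right) = - 4 g^{2}$)
$y{\left(D,r \right)} = 7 + D + r$ ($y{\left(D,r \right)} = \left(D + r\right) + 7 = 7 + D + r$)
$\left(y{\left(Y,Z{\left(C{\left(h \right)} \right)} \right)} + 1037\right)^{2} = \left(\left(7 + 4 - 4 \left(-5\right)^{2}\right) + 1037\right)^{2} = \left(\left(7 + 4 - 100\right) + 1037\right)^{2} = \left(-89 + 1037\right)^{2} = 948^{2} = 898704$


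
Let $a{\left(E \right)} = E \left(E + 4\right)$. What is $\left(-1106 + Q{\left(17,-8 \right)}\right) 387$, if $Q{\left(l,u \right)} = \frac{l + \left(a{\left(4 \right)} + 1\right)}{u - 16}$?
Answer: $- \frac{1715313}{4} \approx -4.2883 \cdot 10^{5}$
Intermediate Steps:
$a{\left(E \right)} = E \left(4 + E\right)$
$Q{\left(l,u \right)} = \frac{33 + l}{-16 + u}$ ($Q{\left(l,u \right)} = \frac{l + \left(4 \left(4 + 4\right) + 1\right)}{u - 16} = \frac{l + \left(4 \cdot 8 + 1\right)}{-16 + u} = \frac{l + \left(32 + 1\right)}{-16 + u} = \frac{l + 33}{-16 + u} = \frac{33 + l}{-16 + u}$)
$\left(-1106 + Q{\left(17,-8 \right)}\right) 387 = \left(-1106 + \frac{33 + 17}{-16 - 8}\right) 387 = \left(-1106 + \frac{1}{-24} \cdot 50\right) 387 = \left(-1106 - \frac{25}{12}\right) 387 = \left(- \frac{13297}{12}\right) 387 = - \frac{1715313}{4}$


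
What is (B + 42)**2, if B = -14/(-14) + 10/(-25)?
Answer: 45369/25 ≈ 1814.8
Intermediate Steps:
B = 3/5 (B = -14*(-1/14) + 10*(-1/25) = 1 - 2/5 = 3/5 ≈ 0.60000)
(B + 42)**2 = (3/5 + 42)**2 = (213/5)**2 = 45369/25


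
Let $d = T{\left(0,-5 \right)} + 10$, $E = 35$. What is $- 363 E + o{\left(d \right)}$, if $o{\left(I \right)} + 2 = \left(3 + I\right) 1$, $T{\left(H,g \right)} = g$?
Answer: $-12699$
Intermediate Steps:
$d = 5$ ($d = -5 + 10 = 5$)
$o{\left(I \right)} = 1 + I$ ($o{\left(I \right)} = -2 + \left(3 + I\right) 1 = -2 + \left(3 + I\right) = 1 + I$)
$- 363 E + o{\left(d \right)} = \left(-363\right) 35 + \left(1 + 5\right) = -12705 + 6 = -12699$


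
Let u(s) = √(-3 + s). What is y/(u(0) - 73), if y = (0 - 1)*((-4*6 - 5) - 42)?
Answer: -5183/5332 - 71*I*√3/5332 ≈ -0.97206 - 0.023064*I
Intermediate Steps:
y = 71 (y = -((-24 - 5) - 42) = -(-29 - 42) = -1*(-71) = 71)
y/(u(0) - 73) = 71/(√(-3 + 0) - 73) = 71/(√(-3) - 73) = 71/(I*√3 - 73) = 71/(-73 + I*√3)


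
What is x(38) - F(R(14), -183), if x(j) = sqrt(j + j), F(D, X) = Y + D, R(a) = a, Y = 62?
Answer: -76 + 2*sqrt(19) ≈ -67.282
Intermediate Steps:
F(D, X) = 62 + D
x(j) = sqrt(2)*sqrt(j) (x(j) = sqrt(2*j) = sqrt(2)*sqrt(j))
x(38) - F(R(14), -183) = sqrt(2)*sqrt(38) - (62 + 14) = 2*sqrt(19) - 1*76 = 2*sqrt(19) - 76 = -76 + 2*sqrt(19)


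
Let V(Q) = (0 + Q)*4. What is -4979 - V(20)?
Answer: -5059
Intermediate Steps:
V(Q) = 4*Q (V(Q) = Q*4 = 4*Q)
-4979 - V(20) = -4979 - 4*20 = -4979 - 1*80 = -4979 - 80 = -5059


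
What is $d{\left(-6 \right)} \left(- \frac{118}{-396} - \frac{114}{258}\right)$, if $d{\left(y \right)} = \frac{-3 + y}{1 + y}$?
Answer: $- \frac{245}{946} \approx -0.25899$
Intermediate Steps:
$d{\left(y \right)} = \frac{-3 + y}{1 + y}$
$d{\left(-6 \right)} \left(- \frac{118}{-396} - \frac{114}{258}\right) = \frac{-3 - 6}{1 - 6} \left(- \frac{118}{-396} - \frac{114}{258}\right) = \frac{1}{-5} \left(-9\right) \left(\left(-118\right) \left(- \frac{1}{396}\right) - \frac{19}{43}\right) = \left(- \frac{1}{5}\right) \left(-9\right) \left(\frac{59}{198} - \frac{19}{43}\right) = \frac{9}{5} \left(- \frac{1225}{8514}\right) = - \frac{245}{946}$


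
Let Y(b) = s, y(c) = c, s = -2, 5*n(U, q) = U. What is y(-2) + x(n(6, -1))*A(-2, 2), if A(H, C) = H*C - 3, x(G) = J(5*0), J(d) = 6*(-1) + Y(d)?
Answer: 54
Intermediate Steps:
n(U, q) = U/5
Y(b) = -2
J(d) = -8 (J(d) = 6*(-1) - 2 = -6 - 2 = -8)
x(G) = -8
A(H, C) = -3 + C*H (A(H, C) = C*H - 3 = -3 + C*H)
y(-2) + x(n(6, -1))*A(-2, 2) = -2 - 8*(-3 + 2*(-2)) = -2 - 8*(-3 - 4) = -2 - 8*(-7) = -2 + 56 = 54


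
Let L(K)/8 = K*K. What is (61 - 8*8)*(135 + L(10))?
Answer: -2805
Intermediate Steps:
L(K) = 8*K**2 (L(K) = 8*(K*K) = 8*K**2)
(61 - 8*8)*(135 + L(10)) = (61 - 8*8)*(135 + 8*10**2) = (61 - 1*64)*(135 + 8*100) = (61 - 64)*(135 + 800) = -3*935 = -2805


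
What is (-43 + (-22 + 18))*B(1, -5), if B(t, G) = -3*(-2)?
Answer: -282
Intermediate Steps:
B(t, G) = 6
(-43 + (-22 + 18))*B(1, -5) = (-43 + (-22 + 18))*6 = (-43 - 4)*6 = -47*6 = -282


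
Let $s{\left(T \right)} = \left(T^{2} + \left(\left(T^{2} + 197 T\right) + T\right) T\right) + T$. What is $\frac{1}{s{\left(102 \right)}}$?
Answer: $\frac{1}{3131706} \approx 3.1931 \cdot 10^{-7}$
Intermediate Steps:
$s{\left(T \right)} = T + T^{2} + T \left(T^{2} + 198 T\right)$ ($s{\left(T \right)} = \left(T^{2} + \left(T^{2} + 198 T\right) T\right) + T = \left(T^{2} + T \left(T^{2} + 198 T\right)\right) + T = T + T^{2} + T \left(T^{2} + 198 T\right)$)
$\frac{1}{s{\left(102 \right)}} = \frac{1}{102 \left(1 + 102^{2} + 199 \cdot 102\right)} = \frac{1}{102 \left(1 + 10404 + 20298\right)} = \frac{1}{102 \cdot 30703} = \frac{1}{3131706}$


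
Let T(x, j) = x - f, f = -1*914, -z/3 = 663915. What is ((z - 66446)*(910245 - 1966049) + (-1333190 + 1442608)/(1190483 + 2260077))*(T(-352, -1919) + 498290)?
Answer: 467563167504738180900477/431320 ≈ 1.0840e+18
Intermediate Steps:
z = -1991745 (z = -3*663915 = -1991745)
f = -914
T(x, j) = 914 + x (T(x, j) = x - 1*(-914) = x + 914 = 914 + x)
((z - 66446)*(910245 - 1966049) + (-1333190 + 1442608)/(1190483 + 2260077))*(T(-352, -1919) + 498290) = ((-1991745 - 66446)*(910245 - 1966049) + (-1333190 + 1442608)/(1190483 + 2260077))*((914 - 352) + 498290) = (-2058191*(-1055804) + 109418/3450560)*(562 + 498290) = (2173046290564 + 109418*(1/3450560))*498852 = (2173046290564 + 54709/1725280)*498852 = (3749113304184312629/1725280)*498852 = 467563167504738180900477/431320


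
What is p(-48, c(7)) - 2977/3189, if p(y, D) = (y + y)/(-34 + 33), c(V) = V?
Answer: 303167/3189 ≈ 95.067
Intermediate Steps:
p(y, D) = -2*y (p(y, D) = (2*y)/(-1) = (2*y)*(-1) = -2*y)
p(-48, c(7)) - 2977/3189 = -2*(-48) - 2977/3189 = 96 - 2977*1/3189 = 96 - 2977/3189 = 303167/3189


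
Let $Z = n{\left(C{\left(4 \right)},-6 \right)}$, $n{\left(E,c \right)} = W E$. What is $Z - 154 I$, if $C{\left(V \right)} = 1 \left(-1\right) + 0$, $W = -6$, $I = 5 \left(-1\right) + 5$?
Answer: $6$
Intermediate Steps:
$I = 0$ ($I = -5 + 5 = 0$)
$C{\left(V \right)} = -1$ ($C{\left(V \right)} = -1 + 0 = -1$)
$n{\left(E,c \right)} = - 6 E$
$Z = 6$ ($Z = \left(-6\right) \left(-1\right) = 6$)
$Z - 154 I = 6 - 0 = 6 + 0 = 6$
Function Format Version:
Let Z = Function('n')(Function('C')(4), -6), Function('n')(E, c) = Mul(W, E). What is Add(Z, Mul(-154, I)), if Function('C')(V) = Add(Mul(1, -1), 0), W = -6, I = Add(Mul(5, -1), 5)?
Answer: 6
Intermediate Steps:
I = 0 (I = Add(-5, 5) = 0)
Function('C')(V) = -1 (Function('C')(V) = Add(-1, 0) = -1)
Function('n')(E, c) = Mul(-6, E)
Z = 6 (Z = Mul(-6, -1) = 6)
Add(Z, Mul(-154, I)) = Add(6, Mul(-154, 0)) = Add(6, 0) = 6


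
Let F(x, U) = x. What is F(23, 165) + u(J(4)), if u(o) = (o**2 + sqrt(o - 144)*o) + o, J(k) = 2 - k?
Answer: 25 - 2*I*sqrt(146) ≈ 25.0 - 24.166*I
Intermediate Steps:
u(o) = o + o**2 + o*sqrt(-144 + o) (u(o) = (o**2 + sqrt(-144 + o)*o) + o = (o**2 + o*sqrt(-144 + o)) + o = o + o**2 + o*sqrt(-144 + o))
F(23, 165) + u(J(4)) = 23 + (2 - 1*4)*(1 + (2 - 1*4) + sqrt(-144 + (2 - 1*4))) = 23 + (2 - 4)*(1 + (2 - 4) + sqrt(-144 + (2 - 4))) = 23 - 2*(1 - 2 + sqrt(-144 - 2)) = 23 - 2*(1 - 2 + sqrt(-146)) = 23 - 2*(1 - 2 + I*sqrt(146)) = 23 - 2*(-1 + I*sqrt(146)) = 23 + (2 - 2*I*sqrt(146)) = 25 - 2*I*sqrt(146)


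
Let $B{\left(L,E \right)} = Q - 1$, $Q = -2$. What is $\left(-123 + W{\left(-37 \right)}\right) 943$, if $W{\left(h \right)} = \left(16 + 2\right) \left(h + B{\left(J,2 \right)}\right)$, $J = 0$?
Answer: $-794949$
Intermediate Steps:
$B{\left(L,E \right)} = -3$ ($B{\left(L,E \right)} = -2 - 1 = -3$)
$W{\left(h \right)} = -54 + 18 h$ ($W{\left(h \right)} = \left(16 + 2\right) \left(h - 3\right) = 18 \left(-3 + h\right) = -54 + 18 h$)
$\left(-123 + W{\left(-37 \right)}\right) 943 = \left(-123 + \left(-54 + 18 \left(-37\right)\right)\right) 943 = \left(-123 - 720\right) 943 = \left(-843\right) 943 = -794949$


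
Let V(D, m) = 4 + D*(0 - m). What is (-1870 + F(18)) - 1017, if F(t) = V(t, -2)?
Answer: -2847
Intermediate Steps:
V(D, m) = 4 - D*m (V(D, m) = 4 + D*(-m) = 4 - D*m)
F(t) = 4 + 2*t (F(t) = 4 - 1*t*(-2) = 4 + 2*t)
(-1870 + F(18)) - 1017 = (-1870 + (4 + 2*18)) - 1017 = (-1870 + (4 + 36)) - 1017 = (-1870 + 40) - 1017 = -1830 - 1017 = -2847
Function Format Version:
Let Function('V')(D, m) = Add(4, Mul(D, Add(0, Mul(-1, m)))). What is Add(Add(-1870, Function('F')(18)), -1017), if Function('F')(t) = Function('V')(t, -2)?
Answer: -2847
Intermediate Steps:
Function('V')(D, m) = Add(4, Mul(-1, D, m)) (Function('V')(D, m) = Add(4, Mul(D, Mul(-1, m))) = Add(4, Mul(-1, D, m)))
Function('F')(t) = Add(4, Mul(2, t)) (Function('F')(t) = Add(4, Mul(-1, t, -2)) = Add(4, Mul(2, t)))
Add(Add(-1870, Function('F')(18)), -1017) = Add(Add(-1870, Add(4, Mul(2, 18))), -1017) = Add(Add(-1870, Add(4, 36)), -1017) = Add(Add(-1870, 40), -1017) = Add(-1830, -1017) = -2847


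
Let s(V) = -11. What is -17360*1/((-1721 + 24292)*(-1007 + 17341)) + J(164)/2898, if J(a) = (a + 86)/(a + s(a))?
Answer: 21117839665/40867039034829 ≈ 0.00051675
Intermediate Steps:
J(a) = (86 + a)/(-11 + a) (J(a) = (a + 86)/(a - 11) = (86 + a)/(-11 + a))
-17360*1/((-1721 + 24292)*(-1007 + 17341)) + J(164)/2898 = -17360*1/((-1721 + 24292)*(-1007 + 17341)) + ((86 + 164)/(-11 + 164))/2898 = -17360/(16334*22571) + (250/153)*(1/2898) = -17360/368674714 + ((1/153)*250)*(1/2898) = -17360*1/368674714 + (250/153)*(1/2898) = -8680/184337357 + 125/221697 = 21117839665/40867039034829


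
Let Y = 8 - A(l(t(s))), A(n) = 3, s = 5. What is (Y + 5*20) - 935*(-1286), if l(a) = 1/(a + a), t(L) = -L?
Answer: 1202515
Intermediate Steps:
l(a) = 1/(2*a)
Y = 5 (Y = 8 - 1*3 = 8 - 3 = 5)
(Y + 5*20) - 935*(-1286) = (5 + 5*20) - 935*(-1286) = (5 + 100) + 1202410 = 105 + 1202410 = 1202515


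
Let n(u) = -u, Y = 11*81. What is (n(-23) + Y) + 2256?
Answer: 3170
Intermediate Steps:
Y = 891
(n(-23) + Y) + 2256 = (-1*(-23) + 891) + 2256 = (23 + 891) + 2256 = 914 + 2256 = 3170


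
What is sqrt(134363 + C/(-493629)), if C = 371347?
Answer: 2*sqrt(8184998441321355)/493629 ≈ 366.55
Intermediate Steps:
sqrt(134363 + C/(-493629)) = sqrt(134363 + 371347/(-493629)) = sqrt(134363 + 371347*(-1/493629)) = sqrt(134363 - 371347/493629) = sqrt(66325101980/493629) = 2*sqrt(8184998441321355)/493629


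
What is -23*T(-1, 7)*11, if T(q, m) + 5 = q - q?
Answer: 1265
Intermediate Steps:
T(q, m) = -5 (T(q, m) = -5 + (q - q) = -5 + 0 = -5)
-23*T(-1, 7)*11 = -23*(-5)*11 = 115*11 = 1265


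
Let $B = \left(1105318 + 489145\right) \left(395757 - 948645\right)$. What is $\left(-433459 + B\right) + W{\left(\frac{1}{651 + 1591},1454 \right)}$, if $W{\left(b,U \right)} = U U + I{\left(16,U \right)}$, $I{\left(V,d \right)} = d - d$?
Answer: $-881557778487$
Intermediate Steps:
$I{\left(V,d \right)} = 0$
$W{\left(b,U \right)} = U^{2}$ ($W{\left(b,U \right)} = U U + 0 = U^{2} + 0 = U^{2}$)
$B = -881559459144$ ($B = 1594463 \left(-552888\right) = -881559459144$)
$\left(-433459 + B\right) + W{\left(\frac{1}{651 + 1591},1454 \right)} = \left(-433459 - 881559459144\right) + 1454^{2} = -881559892603 + 2114116 = -881557778487$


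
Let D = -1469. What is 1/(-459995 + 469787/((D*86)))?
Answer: -126334/58113478117 ≈ -2.1739e-6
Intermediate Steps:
1/(-459995 + 469787/((D*86))) = 1/(-459995 + 469787/((-1469*86))) = 1/(-459995 + 469787/(-126334)) = 1/(-459995 + 469787*(-1/126334)) = 1/(-459995 - 469787/126334) = 1/(-58113478117/126334) = -126334/58113478117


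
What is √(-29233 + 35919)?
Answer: √6686 ≈ 81.768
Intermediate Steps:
√(-29233 + 35919) = √6686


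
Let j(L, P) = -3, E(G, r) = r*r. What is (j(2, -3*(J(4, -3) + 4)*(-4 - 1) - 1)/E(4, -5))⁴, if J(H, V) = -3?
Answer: 81/390625 ≈ 0.00020736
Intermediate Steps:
E(G, r) = r²
(j(2, -3*(J(4, -3) + 4)*(-4 - 1) - 1)/E(4, -5))⁴ = (-3/((-5)²))⁴ = (-3/25)⁴ = 81/390625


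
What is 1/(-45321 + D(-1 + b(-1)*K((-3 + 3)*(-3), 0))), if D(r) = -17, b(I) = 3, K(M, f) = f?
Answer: -1/45338 ≈ -2.2057e-5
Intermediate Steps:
1/(-45321 + D(-1 + b(-1)*K((-3 + 3)*(-3), 0))) = 1/(-45321 - 17) = 1/(-45338) = -1/45338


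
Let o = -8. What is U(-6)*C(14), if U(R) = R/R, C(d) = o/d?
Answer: -4/7 ≈ -0.57143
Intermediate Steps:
C(d) = -8/d
U(R) = 1
U(-6)*C(14) = 1*(-8/14) = 1*(-8*1/14) = 1*(-4/7) = -4/7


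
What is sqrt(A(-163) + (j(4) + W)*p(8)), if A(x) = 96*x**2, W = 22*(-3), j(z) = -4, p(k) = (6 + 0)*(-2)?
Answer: 6*sqrt(70874) ≈ 1597.3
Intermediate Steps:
p(k) = -12 (p(k) = 6*(-2) = -12)
W = -66
sqrt(A(-163) + (j(4) + W)*p(8)) = sqrt(96*(-163)**2 + (-4 - 66)*(-12)) = sqrt(96*26569 - 70*(-12)) = sqrt(2550624 + 840) = sqrt(2551464) = 6*sqrt(70874)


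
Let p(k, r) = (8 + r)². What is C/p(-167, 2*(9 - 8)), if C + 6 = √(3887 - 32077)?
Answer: -3/50 + I*√28190/100 ≈ -0.06 + 1.679*I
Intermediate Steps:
C = -6 + I*√28190 (C = -6 + √(3887 - 32077) = -6 + √(-28190) = -6 + I*√28190 ≈ -6.0 + 167.9*I)
C/p(-167, 2*(9 - 8)) = (-6 + I*√28190)/((8 + 2*(9 - 8))²) = (-6 + I*√28190)/((8 + 2*1)²) = (-6 + I*√28190)/((8 + 2)²) = (-6 + I*√28190)/(10²) = (-6 + I*√28190)/100 = (-6 + I*√28190)*(1/100) = -3/50 + I*√28190/100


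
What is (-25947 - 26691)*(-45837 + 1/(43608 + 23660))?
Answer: 81151039087485/33634 ≈ 2.4128e+9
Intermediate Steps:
(-25947 - 26691)*(-45837 + 1/(43608 + 23660)) = -52638*(-45837 + 1/67268) = -52638*(-3083363315/67268) = 81151039087485/33634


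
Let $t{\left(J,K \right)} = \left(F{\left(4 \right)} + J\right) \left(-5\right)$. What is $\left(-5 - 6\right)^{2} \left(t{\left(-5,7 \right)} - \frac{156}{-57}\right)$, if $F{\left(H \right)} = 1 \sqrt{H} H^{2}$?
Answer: $- \frac{304073}{19} \approx -16004.0$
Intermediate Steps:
$F{\left(H \right)} = H^{\frac{5}{2}}$ ($F{\left(H \right)} = \sqrt{H} H^{2} = H^{\frac{5}{2}}$)
$t{\left(J,K \right)} = -160 - 5 J$ ($t{\left(J,K \right)} = \left(4^{\frac{5}{2}} + J\right) \left(-5\right) = \left(32 + J\right) \left(-5\right) = -160 - 5 J$)
$\left(-5 - 6\right)^{2} \left(t{\left(-5,7 \right)} - \frac{156}{-57}\right) = \left(-5 - 6\right)^{2} \left(\left(-160 - -25\right) - \frac{156}{-57}\right) = \left(-11\right)^{2} \left(\left(-160 + 25\right) - - \frac{52}{19}\right) = 121 \left(-135 + \frac{52}{19}\right) = 121 \left(- \frac{2513}{19}\right) = - \frac{304073}{19}$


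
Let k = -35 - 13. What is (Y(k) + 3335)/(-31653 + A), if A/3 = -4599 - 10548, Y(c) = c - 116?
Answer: -1057/25698 ≈ -0.041132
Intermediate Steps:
k = -48
Y(c) = -116 + c
A = -45441 (A = 3*(-4599 - 10548) = 3*(-15147) = -45441)
(Y(k) + 3335)/(-31653 + A) = ((-116 - 48) + 3335)/(-31653 - 45441) = (-164 + 3335)/(-77094) = 3171*(-1/77094) = -1057/25698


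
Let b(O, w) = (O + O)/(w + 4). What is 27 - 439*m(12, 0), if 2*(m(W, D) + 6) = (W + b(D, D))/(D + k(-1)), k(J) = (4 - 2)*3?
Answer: 2222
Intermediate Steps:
b(O, w) = 2*O/(4 + w) (b(O, w) = (2*O)/(4 + w) = 2*O/(4 + w))
k(J) = 6 (k(J) = 2*3 = 6)
m(W, D) = -6 + (W + 2*D/(4 + D))/(2*(6 + D)) (m(W, D) = -6 + ((W + 2*D/(4 + D))/(D + 6))/2 = -6 + ((W + 2*D/(4 + D))/(6 + D))/2 = -6 + (W + 2*D/(4 + D))/(2*(6 + D)))
27 - 439*m(12, 0) = 27 - 439*(0 - (4 + 0)*(72 - 1*12 + 12*0)/2)/((4 + 0)*(6 + 0)) = 27 - 439*(0 - ½*4*(72 - 12 + 0))/(4*6) = 27 - 439*(0 - ½*4*60)/(4*6) = 27 - 439*(0 - 120)/(4*6) = 27 - 439*(-120)/(4*6) = 27 - 439*(-5) = 27 + 2195 = 2222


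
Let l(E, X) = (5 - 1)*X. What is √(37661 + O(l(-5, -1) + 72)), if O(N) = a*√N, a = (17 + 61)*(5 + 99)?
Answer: √(37661 + 16224*√17) ≈ 323.35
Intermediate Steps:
l(E, X) = 4*X
a = 8112 (a = 78*104 = 8112)
O(N) = 8112*√N
√(37661 + O(l(-5, -1) + 72)) = √(37661 + 8112*√(4*(-1) + 72)) = √(37661 + 8112*√(-4 + 72)) = √(37661 + 8112*√68) = √(37661 + 8112*(2*√17)) = √(37661 + 16224*√17)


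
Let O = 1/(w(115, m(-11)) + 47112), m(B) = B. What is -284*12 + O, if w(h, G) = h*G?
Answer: -156246575/45847 ≈ -3408.0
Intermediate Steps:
w(h, G) = G*h
O = 1/45847 (O = 1/(-11*115 + 47112) = 1/(-1265 + 47112) = 1/45847 ≈ 2.1812e-5)
-284*12 + O = -284*12 + 1/45847 = -3408 + 1/45847 = -156246575/45847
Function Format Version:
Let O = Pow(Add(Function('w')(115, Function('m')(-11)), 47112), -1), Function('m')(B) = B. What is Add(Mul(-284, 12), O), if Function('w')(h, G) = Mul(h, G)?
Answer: Rational(-156246575, 45847) ≈ -3408.0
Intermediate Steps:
Function('w')(h, G) = Mul(G, h)
O = Rational(1, 45847) (O = Pow(Add(Mul(-11, 115), 47112), -1) = Pow(Add(-1265, 47112), -1) = Pow(45847, -1) = Rational(1, 45847) ≈ 2.1812e-5)
Add(Mul(-284, 12), O) = Add(Mul(-284, 12), Rational(1, 45847)) = Add(-3408, Rational(1, 45847)) = Rational(-156246575, 45847)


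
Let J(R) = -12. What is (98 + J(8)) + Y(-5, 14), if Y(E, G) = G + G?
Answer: 114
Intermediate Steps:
Y(E, G) = 2*G
(98 + J(8)) + Y(-5, 14) = (98 - 12) + 2*14 = 86 + 28 = 114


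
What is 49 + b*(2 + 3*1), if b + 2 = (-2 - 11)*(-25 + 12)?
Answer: 884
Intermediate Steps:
b = 167 (b = -2 + (-2 - 11)*(-25 + 12) = -2 - 13*(-13) = -2 + 169 = 167)
49 + b*(2 + 3*1) = 49 + 167*(2 + 3*1) = 49 + 167*(2 + 3) = 49 + 167*5 = 49 + 835 = 884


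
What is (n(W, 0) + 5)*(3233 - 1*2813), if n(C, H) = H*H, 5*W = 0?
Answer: 2100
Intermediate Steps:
W = 0 (W = (⅕)*0 = 0)
n(C, H) = H²
(n(W, 0) + 5)*(3233 - 1*2813) = (0² + 5)*(3233 - 1*2813) = (0 + 5)*(3233 - 2813) = 5*420 = 2100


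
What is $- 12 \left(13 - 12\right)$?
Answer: $-12$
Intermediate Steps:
$- 12 \left(13 - 12\right) = \left(-12\right) 1 = -12$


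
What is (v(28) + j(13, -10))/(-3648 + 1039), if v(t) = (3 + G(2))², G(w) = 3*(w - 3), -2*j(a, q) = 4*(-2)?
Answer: -4/2609 ≈ -0.0015332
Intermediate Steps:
j(a, q) = 4 (j(a, q) = -2*(-2) = -½*(-8) = 4)
G(w) = -9 + 3*w (G(w) = 3*(-3 + w) = -9 + 3*w)
v(t) = 0 (v(t) = (3 + (-9 + 3*2))² = (3 + (-9 + 6))² = (3 - 3)² = 0² = 0)
(v(28) + j(13, -10))/(-3648 + 1039) = (0 + 4)/(-3648 + 1039) = 4/(-2609) = 4*(-1/2609) = -4/2609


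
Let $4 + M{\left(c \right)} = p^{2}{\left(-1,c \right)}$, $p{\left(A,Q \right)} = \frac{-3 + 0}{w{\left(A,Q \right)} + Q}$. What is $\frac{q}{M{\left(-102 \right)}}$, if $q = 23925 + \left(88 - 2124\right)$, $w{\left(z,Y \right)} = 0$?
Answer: $- \frac{25303684}{4623} \approx -5473.4$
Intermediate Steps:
$p{\left(A,Q \right)} = - \frac{3}{Q}$ ($p{\left(A,Q \right)} = \frac{-3 + 0}{0 + Q} = - \frac{3}{Q}$)
$M{\left(c \right)} = -4 + \frac{9}{c^{2}}$ ($M{\left(c \right)} = -4 + \left(- \frac{3}{c}\right)^{2} = -4 + \frac{9}{c^{2}}$)
$q = 21889$ ($q = 23925 + \left(88 - 2124\right) = 23925 - 2036 = 21889$)
$\frac{q}{M{\left(-102 \right)}} = \frac{21889}{-4 + \frac{9}{10404}} = \frac{21889}{-4 + 9 \cdot \frac{1}{10404}} = \frac{21889}{-4 + \frac{1}{1156}} = \frac{21889}{- \frac{4623}{1156}} = 21889 \left(- \frac{1156}{4623}\right) = - \frac{25303684}{4623}$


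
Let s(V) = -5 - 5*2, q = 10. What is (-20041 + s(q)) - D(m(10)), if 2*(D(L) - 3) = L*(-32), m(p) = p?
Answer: -19899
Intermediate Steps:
s(V) = -15 (s(V) = -5 - 10 = -15)
D(L) = 3 - 16*L (D(L) = 3 + (L*(-32))/2 = 3 + (-32*L)/2 = 3 - 16*L)
(-20041 + s(q)) - D(m(10)) = (-20041 - 15) - (3 - 16*10) = -20056 - (3 - 160) = -20056 - 1*(-157) = -20056 + 157 = -19899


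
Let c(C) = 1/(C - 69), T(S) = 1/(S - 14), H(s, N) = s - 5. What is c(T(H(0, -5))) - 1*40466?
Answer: -53091411/1312 ≈ -40466.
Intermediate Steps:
H(s, N) = -5 + s
T(S) = 1/(-14 + S)
c(C) = 1/(-69 + C)
c(T(H(0, -5))) - 1*40466 = 1/(-69 + 1/(-14 + (-5 + 0))) - 1*40466 = 1/(-69 + 1/(-14 - 5)) - 40466 = 1/(-69 + 1/(-19)) - 40466 = 1/(-69 - 1/19) - 40466 = 1/(-1312/19) - 40466 = -19/1312 - 40466 = -53091411/1312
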